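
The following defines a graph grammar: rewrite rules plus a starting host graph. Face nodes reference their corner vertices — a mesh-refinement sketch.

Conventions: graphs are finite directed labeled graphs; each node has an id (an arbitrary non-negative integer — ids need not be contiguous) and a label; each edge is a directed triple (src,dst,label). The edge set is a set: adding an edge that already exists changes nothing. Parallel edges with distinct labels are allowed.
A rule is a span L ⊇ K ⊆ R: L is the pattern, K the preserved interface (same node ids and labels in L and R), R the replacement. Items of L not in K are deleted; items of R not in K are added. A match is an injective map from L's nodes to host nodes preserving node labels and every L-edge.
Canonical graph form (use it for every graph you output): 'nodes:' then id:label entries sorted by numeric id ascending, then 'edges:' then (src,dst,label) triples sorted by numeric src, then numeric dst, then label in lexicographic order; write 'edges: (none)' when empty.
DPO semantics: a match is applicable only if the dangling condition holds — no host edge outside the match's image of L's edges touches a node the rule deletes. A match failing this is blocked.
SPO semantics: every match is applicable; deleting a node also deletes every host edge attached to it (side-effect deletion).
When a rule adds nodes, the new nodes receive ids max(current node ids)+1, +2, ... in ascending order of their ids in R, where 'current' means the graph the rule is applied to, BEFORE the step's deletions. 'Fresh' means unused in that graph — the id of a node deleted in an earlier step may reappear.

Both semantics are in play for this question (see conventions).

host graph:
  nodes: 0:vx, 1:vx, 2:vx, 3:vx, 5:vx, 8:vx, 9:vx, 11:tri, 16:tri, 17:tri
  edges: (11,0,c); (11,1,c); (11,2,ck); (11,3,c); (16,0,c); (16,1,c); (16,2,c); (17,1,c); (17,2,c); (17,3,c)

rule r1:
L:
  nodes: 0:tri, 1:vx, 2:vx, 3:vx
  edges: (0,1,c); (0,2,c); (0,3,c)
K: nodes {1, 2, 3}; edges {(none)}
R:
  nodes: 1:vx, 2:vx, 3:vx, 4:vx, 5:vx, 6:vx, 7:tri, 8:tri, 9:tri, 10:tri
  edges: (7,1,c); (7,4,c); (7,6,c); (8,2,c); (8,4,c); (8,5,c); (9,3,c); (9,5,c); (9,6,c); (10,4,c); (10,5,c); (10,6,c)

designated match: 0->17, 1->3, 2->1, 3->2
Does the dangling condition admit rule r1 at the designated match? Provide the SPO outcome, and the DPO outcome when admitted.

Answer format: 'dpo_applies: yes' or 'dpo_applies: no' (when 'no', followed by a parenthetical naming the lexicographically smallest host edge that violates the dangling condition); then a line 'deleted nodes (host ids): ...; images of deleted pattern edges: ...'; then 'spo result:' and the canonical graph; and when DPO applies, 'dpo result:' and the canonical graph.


dpo_applies: yes
deleted nodes (host ids): 17; images of deleted pattern edges: (17,1,c); (17,2,c); (17,3,c)
spo result:
nodes: 0:vx, 1:vx, 2:vx, 3:vx, 5:vx, 8:vx, 9:vx, 11:tri, 16:tri, 18:vx, 19:vx, 20:vx, 21:tri, 22:tri, 23:tri, 24:tri
edges: (11,0,c); (11,1,c); (11,2,ck); (11,3,c); (16,0,c); (16,1,c); (16,2,c); (21,3,c); (21,18,c); (21,20,c); (22,1,c); (22,18,c); (22,19,c); (23,2,c); (23,19,c); (23,20,c); (24,18,c); (24,19,c); (24,20,c)
dpo result:
nodes: 0:vx, 1:vx, 2:vx, 3:vx, 5:vx, 8:vx, 9:vx, 11:tri, 16:tri, 18:vx, 19:vx, 20:vx, 21:tri, 22:tri, 23:tri, 24:tri
edges: (11,0,c); (11,1,c); (11,2,ck); (11,3,c); (16,0,c); (16,1,c); (16,2,c); (21,3,c); (21,18,c); (21,20,c); (22,1,c); (22,18,c); (22,19,c); (23,2,c); (23,19,c); (23,20,c); (24,18,c); (24,19,c); (24,20,c)


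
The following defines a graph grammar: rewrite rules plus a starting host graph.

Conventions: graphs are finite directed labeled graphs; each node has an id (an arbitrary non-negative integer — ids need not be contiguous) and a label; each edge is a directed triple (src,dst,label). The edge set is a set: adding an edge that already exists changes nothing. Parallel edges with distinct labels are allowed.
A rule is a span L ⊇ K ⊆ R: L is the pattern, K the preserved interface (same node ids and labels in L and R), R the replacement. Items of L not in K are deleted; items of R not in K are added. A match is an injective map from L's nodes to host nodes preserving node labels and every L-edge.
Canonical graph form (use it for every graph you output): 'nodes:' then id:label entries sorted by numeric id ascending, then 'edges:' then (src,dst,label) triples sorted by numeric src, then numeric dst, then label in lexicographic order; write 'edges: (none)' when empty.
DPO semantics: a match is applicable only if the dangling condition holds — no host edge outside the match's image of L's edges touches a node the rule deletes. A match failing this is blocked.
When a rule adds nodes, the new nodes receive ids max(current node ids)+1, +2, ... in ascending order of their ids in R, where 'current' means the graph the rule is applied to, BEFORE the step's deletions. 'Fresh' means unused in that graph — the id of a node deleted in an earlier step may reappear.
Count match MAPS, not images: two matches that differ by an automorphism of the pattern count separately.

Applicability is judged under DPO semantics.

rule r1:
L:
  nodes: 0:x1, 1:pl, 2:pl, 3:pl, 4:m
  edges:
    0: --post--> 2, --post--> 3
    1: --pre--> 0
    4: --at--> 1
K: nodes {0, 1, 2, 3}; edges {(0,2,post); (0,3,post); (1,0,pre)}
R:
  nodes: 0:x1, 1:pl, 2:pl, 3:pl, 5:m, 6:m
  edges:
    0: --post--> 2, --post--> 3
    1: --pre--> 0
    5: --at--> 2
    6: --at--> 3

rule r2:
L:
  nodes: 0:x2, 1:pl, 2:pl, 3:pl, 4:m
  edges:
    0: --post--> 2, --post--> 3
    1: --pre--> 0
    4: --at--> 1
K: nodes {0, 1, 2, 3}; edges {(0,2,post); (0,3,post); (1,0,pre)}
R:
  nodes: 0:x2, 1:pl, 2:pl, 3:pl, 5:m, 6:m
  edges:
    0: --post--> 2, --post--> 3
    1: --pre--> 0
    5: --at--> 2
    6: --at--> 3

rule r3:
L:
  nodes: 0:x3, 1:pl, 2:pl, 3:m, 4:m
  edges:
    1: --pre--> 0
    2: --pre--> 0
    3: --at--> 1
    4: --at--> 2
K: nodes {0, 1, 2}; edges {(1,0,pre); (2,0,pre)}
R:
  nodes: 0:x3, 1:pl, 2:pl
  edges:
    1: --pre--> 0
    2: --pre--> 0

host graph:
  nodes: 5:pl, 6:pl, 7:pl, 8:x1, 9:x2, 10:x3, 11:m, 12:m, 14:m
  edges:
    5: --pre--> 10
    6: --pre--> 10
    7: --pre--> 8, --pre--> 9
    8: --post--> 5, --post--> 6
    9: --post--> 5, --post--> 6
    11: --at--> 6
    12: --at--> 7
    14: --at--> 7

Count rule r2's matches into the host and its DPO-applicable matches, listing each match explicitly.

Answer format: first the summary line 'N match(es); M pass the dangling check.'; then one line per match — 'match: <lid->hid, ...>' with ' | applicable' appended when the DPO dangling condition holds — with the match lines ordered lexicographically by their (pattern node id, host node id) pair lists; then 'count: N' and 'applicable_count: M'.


4 match(es); 4 pass the dangling check.
match: 0->9, 1->7, 2->5, 3->6, 4->12 | applicable
match: 0->9, 1->7, 2->5, 3->6, 4->14 | applicable
match: 0->9, 1->7, 2->6, 3->5, 4->12 | applicable
match: 0->9, 1->7, 2->6, 3->5, 4->14 | applicable
count: 4
applicable_count: 4


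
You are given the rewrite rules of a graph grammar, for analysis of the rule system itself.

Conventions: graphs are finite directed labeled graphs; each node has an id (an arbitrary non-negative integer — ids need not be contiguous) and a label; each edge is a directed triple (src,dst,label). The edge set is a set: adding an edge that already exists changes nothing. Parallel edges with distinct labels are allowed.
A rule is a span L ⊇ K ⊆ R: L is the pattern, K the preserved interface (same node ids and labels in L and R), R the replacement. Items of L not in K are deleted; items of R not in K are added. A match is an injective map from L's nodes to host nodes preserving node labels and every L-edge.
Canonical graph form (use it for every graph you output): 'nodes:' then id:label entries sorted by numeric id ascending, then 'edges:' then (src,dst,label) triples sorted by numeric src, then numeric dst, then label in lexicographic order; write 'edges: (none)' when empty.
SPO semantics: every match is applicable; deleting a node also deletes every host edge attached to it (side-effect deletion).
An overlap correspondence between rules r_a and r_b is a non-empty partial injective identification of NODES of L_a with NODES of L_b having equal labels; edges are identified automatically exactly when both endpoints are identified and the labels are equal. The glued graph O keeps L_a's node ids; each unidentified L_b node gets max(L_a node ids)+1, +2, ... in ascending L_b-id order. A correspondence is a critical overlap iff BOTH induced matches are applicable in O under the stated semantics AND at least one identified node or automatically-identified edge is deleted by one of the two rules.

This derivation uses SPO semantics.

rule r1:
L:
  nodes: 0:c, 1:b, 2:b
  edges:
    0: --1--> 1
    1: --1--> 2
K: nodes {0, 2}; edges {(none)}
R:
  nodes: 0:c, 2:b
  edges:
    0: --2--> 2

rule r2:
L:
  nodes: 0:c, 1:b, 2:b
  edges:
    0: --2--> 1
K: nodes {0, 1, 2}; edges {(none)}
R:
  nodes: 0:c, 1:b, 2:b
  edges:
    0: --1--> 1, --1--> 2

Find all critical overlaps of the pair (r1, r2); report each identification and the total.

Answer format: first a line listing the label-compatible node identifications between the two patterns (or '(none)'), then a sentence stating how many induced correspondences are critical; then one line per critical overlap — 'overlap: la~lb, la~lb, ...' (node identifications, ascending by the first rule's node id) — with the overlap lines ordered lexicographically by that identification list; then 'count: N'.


label-compatible node identifications between L(r1) and L(r2): 0~0, 1~1, 1~2, 2~1, 2~2
8 of the induced correspondences are critical overlaps of r1 and r2.
overlap: 0~0, 1~1
overlap: 0~0, 1~1, 2~2
overlap: 0~0, 1~2
overlap: 0~0, 1~2, 2~1
overlap: 1~1
overlap: 1~1, 2~2
overlap: 1~2
overlap: 1~2, 2~1
count: 8


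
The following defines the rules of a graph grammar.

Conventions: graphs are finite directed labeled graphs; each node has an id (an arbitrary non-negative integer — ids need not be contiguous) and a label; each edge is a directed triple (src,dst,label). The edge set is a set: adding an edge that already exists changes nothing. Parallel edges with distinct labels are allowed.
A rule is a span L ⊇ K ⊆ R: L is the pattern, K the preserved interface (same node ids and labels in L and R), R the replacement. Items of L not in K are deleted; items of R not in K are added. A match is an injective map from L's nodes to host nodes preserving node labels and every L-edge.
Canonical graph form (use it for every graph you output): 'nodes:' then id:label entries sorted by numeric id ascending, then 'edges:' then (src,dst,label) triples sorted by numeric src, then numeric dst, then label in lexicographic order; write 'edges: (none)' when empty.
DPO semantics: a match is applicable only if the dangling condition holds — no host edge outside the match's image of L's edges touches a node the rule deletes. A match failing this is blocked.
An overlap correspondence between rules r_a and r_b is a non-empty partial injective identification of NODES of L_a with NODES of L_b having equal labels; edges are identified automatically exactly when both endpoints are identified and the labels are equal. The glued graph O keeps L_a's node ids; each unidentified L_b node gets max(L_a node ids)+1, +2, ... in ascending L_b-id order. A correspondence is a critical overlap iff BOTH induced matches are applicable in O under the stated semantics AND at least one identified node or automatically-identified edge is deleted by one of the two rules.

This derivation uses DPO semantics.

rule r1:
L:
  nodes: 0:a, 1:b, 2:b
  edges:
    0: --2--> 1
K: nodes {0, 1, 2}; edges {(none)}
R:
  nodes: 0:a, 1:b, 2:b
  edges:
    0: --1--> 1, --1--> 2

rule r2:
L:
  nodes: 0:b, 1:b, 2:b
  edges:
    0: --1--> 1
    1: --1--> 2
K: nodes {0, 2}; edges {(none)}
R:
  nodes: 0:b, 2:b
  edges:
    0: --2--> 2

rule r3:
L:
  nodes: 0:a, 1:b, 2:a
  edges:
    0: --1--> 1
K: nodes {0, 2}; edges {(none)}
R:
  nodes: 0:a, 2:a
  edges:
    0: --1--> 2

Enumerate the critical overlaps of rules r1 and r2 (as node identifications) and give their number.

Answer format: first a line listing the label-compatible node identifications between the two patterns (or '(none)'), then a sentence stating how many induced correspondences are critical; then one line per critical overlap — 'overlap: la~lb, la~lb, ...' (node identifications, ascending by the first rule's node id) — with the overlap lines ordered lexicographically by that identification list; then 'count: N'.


label-compatible node identifications between L(r1) and L(r2): 1~0, 1~1, 1~2, 2~0, 2~1, 2~2
3 of the induced correspondences are critical overlaps of r1 and r2.
overlap: 1~0, 2~1
overlap: 1~2, 2~1
overlap: 2~1
count: 3


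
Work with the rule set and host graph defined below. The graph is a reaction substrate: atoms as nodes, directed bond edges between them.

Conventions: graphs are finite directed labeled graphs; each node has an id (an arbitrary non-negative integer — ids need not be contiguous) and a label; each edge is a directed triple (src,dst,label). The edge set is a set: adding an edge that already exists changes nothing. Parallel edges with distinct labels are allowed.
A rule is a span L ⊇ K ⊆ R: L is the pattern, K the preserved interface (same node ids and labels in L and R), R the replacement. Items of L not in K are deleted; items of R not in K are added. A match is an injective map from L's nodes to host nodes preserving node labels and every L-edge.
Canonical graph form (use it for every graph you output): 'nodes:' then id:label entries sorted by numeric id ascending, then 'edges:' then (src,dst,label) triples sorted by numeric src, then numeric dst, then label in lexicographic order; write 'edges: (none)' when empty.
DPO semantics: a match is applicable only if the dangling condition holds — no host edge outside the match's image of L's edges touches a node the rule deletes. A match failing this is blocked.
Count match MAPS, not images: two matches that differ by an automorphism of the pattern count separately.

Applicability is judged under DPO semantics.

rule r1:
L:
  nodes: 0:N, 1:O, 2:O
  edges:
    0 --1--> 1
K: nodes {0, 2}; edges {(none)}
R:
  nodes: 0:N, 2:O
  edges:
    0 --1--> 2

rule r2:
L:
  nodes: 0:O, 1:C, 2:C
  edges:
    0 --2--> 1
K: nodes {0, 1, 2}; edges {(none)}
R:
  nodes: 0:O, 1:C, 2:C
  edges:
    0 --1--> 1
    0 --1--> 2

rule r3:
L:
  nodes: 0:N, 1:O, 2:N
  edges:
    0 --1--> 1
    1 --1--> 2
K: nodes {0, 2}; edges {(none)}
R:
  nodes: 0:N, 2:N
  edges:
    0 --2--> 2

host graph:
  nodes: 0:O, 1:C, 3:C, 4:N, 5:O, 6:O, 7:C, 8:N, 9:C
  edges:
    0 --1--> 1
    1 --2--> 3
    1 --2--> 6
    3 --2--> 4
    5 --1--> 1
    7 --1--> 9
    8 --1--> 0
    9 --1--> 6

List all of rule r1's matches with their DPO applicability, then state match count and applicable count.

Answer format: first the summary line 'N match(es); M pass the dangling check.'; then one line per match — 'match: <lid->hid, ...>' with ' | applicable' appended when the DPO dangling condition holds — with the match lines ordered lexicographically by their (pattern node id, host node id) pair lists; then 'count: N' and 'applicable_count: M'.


2 match(es); 0 pass the dangling check.
match: 0->8, 1->0, 2->5
match: 0->8, 1->0, 2->6
count: 2
applicable_count: 0


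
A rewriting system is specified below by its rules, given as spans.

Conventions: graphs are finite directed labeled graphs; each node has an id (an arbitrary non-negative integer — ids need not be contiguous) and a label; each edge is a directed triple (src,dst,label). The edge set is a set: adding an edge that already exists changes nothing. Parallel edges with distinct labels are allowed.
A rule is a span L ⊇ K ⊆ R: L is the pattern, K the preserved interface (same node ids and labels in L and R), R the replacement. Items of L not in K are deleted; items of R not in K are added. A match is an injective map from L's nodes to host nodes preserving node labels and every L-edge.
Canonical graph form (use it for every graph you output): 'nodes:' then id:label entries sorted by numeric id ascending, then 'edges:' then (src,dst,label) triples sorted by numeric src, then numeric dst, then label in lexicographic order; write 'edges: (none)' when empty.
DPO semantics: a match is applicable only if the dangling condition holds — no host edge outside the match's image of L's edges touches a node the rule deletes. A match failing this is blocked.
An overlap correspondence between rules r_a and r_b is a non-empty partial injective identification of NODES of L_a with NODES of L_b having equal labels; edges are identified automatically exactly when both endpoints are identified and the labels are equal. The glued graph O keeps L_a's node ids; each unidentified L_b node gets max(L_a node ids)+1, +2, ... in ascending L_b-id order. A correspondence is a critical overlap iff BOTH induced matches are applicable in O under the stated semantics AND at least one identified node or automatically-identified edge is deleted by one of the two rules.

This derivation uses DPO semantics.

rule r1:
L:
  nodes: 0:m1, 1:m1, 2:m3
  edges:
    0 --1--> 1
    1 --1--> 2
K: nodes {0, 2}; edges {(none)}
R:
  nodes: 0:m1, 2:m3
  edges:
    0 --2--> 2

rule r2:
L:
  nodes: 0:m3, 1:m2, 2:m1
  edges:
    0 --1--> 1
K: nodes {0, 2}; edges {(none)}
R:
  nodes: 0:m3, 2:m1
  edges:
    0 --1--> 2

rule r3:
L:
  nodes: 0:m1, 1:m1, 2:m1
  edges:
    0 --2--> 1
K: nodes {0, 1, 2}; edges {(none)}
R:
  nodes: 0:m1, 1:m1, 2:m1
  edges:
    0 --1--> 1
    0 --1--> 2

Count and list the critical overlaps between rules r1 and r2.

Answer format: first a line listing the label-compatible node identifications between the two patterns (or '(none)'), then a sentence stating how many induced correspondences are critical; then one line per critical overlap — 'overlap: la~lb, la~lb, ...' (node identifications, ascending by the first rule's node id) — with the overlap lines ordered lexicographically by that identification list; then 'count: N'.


label-compatible node identifications between L(r1) and L(r2): 0~2, 1~2, 2~0
2 of the induced correspondences are critical overlaps of r1 and r2.
overlap: 1~2
overlap: 1~2, 2~0
count: 2


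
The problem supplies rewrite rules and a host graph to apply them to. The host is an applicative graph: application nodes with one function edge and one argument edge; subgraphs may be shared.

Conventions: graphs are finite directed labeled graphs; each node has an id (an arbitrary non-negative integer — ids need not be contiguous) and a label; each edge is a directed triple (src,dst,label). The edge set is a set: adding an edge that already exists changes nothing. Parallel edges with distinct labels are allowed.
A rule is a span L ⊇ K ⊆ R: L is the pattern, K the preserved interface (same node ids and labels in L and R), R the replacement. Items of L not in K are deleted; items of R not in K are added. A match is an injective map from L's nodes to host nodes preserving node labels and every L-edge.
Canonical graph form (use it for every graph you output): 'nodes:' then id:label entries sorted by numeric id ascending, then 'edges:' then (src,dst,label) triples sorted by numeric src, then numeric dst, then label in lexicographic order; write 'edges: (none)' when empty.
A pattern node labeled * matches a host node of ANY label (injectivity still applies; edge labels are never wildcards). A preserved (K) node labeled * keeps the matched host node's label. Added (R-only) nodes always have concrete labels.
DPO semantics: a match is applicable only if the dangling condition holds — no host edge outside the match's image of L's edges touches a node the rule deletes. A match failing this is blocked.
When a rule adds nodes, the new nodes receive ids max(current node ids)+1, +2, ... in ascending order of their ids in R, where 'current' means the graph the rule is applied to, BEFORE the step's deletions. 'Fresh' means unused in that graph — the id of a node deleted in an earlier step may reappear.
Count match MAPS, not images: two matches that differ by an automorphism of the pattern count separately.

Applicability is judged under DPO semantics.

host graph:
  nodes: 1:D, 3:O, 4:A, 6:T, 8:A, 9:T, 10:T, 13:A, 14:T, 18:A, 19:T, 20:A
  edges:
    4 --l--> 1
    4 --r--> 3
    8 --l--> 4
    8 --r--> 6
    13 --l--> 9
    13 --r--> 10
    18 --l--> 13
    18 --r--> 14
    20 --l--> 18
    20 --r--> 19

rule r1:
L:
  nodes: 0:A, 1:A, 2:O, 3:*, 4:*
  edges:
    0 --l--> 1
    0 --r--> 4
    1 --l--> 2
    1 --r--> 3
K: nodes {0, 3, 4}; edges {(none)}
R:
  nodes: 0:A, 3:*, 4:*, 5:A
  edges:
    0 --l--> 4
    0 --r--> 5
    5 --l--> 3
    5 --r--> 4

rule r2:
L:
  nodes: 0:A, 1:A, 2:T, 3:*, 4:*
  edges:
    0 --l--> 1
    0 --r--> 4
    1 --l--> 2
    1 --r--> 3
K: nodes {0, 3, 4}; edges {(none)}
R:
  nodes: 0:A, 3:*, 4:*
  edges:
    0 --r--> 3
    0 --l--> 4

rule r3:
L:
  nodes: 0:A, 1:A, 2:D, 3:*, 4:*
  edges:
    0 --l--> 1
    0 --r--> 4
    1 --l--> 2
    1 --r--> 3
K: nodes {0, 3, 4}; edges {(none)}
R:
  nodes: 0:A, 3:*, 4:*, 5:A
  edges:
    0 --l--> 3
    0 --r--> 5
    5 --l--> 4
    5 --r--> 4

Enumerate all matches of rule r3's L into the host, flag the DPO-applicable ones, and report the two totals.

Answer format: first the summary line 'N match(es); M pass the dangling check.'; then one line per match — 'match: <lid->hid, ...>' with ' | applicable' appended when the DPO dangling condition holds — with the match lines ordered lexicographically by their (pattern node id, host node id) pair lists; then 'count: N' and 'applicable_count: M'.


1 match(es); 1 pass the dangling check.
match: 0->8, 1->4, 2->1, 3->3, 4->6 | applicable
count: 1
applicable_count: 1


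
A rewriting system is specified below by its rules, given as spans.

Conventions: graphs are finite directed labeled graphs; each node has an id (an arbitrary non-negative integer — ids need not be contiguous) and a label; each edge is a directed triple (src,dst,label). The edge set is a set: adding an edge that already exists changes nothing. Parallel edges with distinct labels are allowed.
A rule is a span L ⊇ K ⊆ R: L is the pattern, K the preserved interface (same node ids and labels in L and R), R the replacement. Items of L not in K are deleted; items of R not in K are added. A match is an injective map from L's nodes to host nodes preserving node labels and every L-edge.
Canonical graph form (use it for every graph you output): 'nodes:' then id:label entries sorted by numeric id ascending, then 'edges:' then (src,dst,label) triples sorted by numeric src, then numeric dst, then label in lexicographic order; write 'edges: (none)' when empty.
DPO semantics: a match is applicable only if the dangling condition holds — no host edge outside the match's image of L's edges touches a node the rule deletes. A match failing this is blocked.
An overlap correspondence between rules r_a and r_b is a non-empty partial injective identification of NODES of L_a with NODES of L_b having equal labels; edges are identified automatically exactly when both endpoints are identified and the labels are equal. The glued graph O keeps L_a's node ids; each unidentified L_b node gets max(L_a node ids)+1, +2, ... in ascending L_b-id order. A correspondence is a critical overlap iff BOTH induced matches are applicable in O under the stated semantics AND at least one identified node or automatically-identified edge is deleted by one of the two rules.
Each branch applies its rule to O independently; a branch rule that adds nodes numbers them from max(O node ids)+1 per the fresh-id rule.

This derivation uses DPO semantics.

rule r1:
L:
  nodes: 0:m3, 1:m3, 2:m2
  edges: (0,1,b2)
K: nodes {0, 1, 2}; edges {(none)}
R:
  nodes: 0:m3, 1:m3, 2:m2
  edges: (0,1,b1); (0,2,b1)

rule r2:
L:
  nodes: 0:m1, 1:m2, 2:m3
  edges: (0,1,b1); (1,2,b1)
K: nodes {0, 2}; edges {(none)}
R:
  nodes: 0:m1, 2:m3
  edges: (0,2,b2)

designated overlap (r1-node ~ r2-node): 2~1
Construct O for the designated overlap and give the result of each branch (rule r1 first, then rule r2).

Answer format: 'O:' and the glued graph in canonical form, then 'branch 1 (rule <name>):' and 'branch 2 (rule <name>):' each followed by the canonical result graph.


O:
nodes: 0:m3, 1:m3, 2:m2, 3:m1, 4:m3
edges: (0,1,b2); (2,4,b1); (3,2,b1)
branch 1 (rule r1):
nodes: 0:m3, 1:m3, 2:m2, 3:m1, 4:m3
edges: (0,1,b1); (0,2,b1); (2,4,b1); (3,2,b1)
branch 2 (rule r2):
nodes: 0:m3, 1:m3, 3:m1, 4:m3
edges: (0,1,b2); (3,4,b2)


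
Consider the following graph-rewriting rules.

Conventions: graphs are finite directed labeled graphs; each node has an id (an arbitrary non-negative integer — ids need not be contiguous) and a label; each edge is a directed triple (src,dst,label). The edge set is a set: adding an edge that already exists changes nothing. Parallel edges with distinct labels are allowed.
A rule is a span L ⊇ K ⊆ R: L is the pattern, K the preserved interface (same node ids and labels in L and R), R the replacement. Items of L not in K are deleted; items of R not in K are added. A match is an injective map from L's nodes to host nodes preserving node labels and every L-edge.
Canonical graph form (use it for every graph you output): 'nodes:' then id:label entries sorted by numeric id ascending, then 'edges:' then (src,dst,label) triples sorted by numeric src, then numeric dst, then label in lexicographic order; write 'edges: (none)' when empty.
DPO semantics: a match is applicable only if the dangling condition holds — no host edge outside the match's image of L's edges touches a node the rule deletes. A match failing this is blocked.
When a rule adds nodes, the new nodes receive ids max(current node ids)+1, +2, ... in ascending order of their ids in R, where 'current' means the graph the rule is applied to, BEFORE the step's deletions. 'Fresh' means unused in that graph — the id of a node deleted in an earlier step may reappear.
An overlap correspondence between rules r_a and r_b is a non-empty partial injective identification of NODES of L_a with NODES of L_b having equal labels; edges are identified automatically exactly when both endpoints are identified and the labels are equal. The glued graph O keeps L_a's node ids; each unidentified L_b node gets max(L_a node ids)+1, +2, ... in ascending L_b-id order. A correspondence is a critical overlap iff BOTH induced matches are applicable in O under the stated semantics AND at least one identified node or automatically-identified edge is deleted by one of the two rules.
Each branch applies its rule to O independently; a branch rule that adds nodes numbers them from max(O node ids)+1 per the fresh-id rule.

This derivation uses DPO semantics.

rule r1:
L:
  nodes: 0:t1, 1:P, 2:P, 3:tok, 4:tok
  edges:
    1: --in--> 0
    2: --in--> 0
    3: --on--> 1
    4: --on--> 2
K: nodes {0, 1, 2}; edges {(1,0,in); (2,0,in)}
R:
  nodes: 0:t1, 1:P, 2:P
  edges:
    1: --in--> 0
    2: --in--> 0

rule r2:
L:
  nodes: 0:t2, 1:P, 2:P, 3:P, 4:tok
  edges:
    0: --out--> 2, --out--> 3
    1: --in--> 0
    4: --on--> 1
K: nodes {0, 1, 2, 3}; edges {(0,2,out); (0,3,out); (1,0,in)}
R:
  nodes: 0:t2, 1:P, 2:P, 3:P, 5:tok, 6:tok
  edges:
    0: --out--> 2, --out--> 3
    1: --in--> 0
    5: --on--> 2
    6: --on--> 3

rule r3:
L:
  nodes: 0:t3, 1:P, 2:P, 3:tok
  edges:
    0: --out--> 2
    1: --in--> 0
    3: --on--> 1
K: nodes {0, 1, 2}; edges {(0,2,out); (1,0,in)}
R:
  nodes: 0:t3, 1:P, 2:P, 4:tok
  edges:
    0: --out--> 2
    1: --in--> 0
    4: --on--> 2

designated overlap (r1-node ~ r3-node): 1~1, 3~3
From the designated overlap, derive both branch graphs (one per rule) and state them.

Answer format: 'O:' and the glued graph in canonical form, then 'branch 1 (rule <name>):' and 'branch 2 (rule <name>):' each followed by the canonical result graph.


O:
nodes: 0:t1, 1:P, 2:P, 3:tok, 4:tok, 5:t3, 6:P
edges: (1,0,in); (1,5,in); (2,0,in); (3,1,on); (4,2,on); (5,6,out)
branch 1 (rule r1):
nodes: 0:t1, 1:P, 2:P, 5:t3, 6:P
edges: (1,0,in); (1,5,in); (2,0,in); (5,6,out)
branch 2 (rule r3):
nodes: 0:t1, 1:P, 2:P, 4:tok, 5:t3, 6:P, 7:tok
edges: (1,0,in); (1,5,in); (2,0,in); (4,2,on); (5,6,out); (7,6,on)


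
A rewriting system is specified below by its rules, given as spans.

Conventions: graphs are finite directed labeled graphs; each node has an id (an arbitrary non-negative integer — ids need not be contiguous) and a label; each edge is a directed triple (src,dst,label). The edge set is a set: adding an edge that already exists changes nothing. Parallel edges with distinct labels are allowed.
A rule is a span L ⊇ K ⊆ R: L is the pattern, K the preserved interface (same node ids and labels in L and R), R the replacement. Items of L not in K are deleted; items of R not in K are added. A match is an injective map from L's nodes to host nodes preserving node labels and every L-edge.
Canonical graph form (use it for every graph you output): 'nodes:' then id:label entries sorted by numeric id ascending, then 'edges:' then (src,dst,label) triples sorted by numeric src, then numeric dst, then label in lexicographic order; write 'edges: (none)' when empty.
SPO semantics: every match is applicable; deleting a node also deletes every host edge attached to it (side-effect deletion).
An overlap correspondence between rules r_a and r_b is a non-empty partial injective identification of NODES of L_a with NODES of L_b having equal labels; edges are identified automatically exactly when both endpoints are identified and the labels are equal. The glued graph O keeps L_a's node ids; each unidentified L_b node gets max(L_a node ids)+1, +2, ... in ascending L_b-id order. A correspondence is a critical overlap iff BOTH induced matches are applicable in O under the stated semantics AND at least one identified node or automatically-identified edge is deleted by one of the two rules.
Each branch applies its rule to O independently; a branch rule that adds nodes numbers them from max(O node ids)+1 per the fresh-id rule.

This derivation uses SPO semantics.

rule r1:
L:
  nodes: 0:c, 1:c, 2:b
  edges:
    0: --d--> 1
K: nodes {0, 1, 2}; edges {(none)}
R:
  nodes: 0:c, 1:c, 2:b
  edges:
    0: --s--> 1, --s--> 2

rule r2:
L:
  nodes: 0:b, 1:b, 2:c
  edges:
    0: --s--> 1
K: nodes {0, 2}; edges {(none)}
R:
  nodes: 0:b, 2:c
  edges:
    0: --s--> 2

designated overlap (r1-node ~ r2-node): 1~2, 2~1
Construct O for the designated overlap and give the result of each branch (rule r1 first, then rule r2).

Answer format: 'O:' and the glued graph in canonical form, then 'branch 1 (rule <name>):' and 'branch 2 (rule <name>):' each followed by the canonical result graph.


O:
nodes: 0:c, 1:c, 2:b, 3:b
edges: (0,1,d); (3,2,s)
branch 1 (rule r1):
nodes: 0:c, 1:c, 2:b, 3:b
edges: (0,1,s); (0,2,s); (3,2,s)
branch 2 (rule r2):
nodes: 0:c, 1:c, 3:b
edges: (0,1,d); (3,1,s)


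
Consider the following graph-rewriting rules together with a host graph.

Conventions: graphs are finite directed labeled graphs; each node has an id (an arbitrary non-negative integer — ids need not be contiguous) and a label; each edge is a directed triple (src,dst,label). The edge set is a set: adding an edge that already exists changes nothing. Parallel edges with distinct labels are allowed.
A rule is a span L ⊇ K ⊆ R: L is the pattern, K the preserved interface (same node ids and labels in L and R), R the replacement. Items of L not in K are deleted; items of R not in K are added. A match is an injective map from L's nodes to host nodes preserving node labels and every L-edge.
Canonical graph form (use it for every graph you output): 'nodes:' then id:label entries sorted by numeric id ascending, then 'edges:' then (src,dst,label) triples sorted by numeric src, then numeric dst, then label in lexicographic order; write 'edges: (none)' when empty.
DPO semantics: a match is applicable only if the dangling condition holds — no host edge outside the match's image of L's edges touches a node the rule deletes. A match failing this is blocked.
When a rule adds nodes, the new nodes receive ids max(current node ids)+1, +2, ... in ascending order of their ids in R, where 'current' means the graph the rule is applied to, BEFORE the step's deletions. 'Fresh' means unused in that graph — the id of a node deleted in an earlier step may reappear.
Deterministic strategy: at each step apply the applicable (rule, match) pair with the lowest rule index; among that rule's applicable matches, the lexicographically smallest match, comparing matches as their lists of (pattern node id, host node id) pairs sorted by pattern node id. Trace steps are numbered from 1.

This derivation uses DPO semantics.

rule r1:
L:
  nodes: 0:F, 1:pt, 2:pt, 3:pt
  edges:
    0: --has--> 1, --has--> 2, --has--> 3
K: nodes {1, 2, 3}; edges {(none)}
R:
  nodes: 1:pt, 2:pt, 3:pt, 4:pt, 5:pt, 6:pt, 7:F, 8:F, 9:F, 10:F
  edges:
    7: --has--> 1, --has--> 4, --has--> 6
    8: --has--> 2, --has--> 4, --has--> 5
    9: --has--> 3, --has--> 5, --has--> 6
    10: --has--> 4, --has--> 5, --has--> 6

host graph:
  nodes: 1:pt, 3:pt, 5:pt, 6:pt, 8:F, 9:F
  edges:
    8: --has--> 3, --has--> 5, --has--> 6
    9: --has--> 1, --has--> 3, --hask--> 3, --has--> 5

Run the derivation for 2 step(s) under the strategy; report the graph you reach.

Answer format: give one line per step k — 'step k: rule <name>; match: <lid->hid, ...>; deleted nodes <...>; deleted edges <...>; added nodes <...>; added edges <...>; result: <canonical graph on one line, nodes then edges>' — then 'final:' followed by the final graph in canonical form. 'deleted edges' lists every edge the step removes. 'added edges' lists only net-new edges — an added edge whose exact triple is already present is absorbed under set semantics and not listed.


step 1: rule r1; match: 0->8, 1->3, 2->5, 3->6; deleted nodes 8; deleted edges (8,3,has); (8,5,has); (8,6,has); added nodes 10, 11, 12, 13, 14, 15, 16; added edges (13,3,has); (13,10,has); (13,12,has); (14,5,has); (14,10,has); (14,11,has); (15,6,has); (15,11,has); (15,12,has); (16,10,has); (16,11,has); (16,12,has); result: nodes: 1:pt, 3:pt, 5:pt, 6:pt, 9:F, 10:pt, 11:pt, 12:pt, 13:F, 14:F, 15:F, 16:F edges: (9,1,has); (9,3,has); (9,3,hask); (9,5,has); (13,3,has); (13,10,has); (13,12,has); (14,5,has); (14,10,has); (14,11,has); (15,6,has); (15,11,has); (15,12,has); (16,10,has); (16,11,has); (16,12,has)
step 2: rule r1; match: 0->13, 1->3, 2->10, 3->12; deleted nodes 13; deleted edges (13,3,has); (13,10,has); (13,12,has); added nodes 17, 18, 19, 20, 21, 22, 23; added edges (20,3,has); (20,17,has); (20,19,has); (21,10,has); (21,17,has); (21,18,has); (22,12,has); (22,18,has); (22,19,has); (23,17,has); (23,18,has); (23,19,has); result: nodes: 1:pt, 3:pt, 5:pt, 6:pt, 9:F, 10:pt, 11:pt, 12:pt, 14:F, 15:F, 16:F, 17:pt, 18:pt, 19:pt, 20:F, 21:F, 22:F, 23:F edges: (9,1,has); (9,3,has); (9,3,hask); (9,5,has); (14,5,has); (14,10,has); (14,11,has); (15,6,has); (15,11,has); (15,12,has); (16,10,has); (16,11,has); (16,12,has); (20,3,has); (20,17,has); (20,19,has); (21,10,has); (21,17,has); (21,18,has); (22,12,has); (22,18,has); (22,19,has); (23,17,has); (23,18,has); (23,19,has)
final:
nodes: 1:pt, 3:pt, 5:pt, 6:pt, 9:F, 10:pt, 11:pt, 12:pt, 14:F, 15:F, 16:F, 17:pt, 18:pt, 19:pt, 20:F, 21:F, 22:F, 23:F
edges: (9,1,has); (9,3,has); (9,3,hask); (9,5,has); (14,5,has); (14,10,has); (14,11,has); (15,6,has); (15,11,has); (15,12,has); (16,10,has); (16,11,has); (16,12,has); (20,3,has); (20,17,has); (20,19,has); (21,10,has); (21,17,has); (21,18,has); (22,12,has); (22,18,has); (22,19,has); (23,17,has); (23,18,has); (23,19,has)


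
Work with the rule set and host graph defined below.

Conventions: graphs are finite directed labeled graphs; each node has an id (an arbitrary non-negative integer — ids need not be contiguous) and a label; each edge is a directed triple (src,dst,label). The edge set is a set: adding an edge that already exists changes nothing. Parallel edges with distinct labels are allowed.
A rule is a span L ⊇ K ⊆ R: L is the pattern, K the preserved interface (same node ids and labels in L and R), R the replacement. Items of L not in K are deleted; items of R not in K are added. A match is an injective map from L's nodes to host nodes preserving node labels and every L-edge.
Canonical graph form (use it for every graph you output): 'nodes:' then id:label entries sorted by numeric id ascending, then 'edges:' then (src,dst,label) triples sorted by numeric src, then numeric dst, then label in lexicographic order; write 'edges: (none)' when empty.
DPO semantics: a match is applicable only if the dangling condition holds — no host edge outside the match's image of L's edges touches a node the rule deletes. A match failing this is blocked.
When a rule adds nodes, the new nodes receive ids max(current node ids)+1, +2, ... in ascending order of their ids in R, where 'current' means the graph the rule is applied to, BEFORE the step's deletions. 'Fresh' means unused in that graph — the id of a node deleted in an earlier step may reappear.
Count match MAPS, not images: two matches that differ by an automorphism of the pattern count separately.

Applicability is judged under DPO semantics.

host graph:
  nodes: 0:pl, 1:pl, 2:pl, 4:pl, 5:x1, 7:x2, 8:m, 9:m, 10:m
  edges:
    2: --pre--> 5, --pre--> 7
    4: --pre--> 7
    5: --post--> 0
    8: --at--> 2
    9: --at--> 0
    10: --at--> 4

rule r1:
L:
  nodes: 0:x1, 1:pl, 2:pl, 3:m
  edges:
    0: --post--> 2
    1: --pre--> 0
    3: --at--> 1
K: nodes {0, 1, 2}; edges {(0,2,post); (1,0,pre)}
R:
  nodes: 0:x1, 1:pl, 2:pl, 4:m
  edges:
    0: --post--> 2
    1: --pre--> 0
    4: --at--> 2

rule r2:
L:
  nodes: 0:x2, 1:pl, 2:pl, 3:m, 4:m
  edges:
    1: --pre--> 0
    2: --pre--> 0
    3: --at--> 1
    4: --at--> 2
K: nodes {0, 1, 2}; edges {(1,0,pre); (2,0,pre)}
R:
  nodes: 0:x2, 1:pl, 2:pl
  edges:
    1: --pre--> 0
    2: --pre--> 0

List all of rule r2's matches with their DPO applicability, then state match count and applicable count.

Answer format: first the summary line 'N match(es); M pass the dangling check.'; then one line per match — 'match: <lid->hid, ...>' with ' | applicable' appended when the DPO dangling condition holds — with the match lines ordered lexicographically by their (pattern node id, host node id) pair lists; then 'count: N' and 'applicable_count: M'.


2 match(es); 2 pass the dangling check.
match: 0->7, 1->2, 2->4, 3->8, 4->10 | applicable
match: 0->7, 1->4, 2->2, 3->10, 4->8 | applicable
count: 2
applicable_count: 2


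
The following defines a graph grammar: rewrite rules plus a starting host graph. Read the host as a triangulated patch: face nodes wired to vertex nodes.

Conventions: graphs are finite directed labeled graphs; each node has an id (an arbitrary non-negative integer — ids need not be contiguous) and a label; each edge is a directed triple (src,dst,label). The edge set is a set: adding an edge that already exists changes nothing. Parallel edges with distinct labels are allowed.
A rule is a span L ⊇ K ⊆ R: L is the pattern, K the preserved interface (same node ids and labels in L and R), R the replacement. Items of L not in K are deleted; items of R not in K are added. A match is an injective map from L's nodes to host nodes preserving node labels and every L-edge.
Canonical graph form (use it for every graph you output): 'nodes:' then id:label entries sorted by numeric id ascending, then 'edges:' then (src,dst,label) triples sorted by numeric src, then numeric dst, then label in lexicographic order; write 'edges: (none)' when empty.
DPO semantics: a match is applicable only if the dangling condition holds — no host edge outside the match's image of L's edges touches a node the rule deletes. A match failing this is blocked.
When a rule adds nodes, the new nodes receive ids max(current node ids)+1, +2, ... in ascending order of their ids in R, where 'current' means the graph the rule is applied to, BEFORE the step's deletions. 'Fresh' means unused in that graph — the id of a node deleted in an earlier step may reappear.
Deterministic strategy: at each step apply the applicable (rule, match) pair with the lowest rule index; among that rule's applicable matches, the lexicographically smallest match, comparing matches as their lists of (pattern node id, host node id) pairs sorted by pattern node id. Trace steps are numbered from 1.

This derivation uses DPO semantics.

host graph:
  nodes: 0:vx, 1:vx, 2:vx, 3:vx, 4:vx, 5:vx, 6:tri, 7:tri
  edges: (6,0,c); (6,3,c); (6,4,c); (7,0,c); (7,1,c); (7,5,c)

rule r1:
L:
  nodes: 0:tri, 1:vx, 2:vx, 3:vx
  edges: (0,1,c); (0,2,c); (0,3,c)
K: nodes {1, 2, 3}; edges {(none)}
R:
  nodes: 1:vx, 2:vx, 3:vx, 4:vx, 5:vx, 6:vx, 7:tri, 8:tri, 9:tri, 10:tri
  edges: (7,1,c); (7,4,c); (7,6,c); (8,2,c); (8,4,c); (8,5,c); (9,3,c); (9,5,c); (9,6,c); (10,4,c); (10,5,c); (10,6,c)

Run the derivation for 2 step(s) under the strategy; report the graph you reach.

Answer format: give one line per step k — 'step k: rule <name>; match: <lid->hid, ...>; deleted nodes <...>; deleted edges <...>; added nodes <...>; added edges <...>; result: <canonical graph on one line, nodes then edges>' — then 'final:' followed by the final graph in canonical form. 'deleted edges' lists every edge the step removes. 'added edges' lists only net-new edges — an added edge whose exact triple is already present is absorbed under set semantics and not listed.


step 1: rule r1; match: 0->6, 1->0, 2->3, 3->4; deleted nodes 6; deleted edges (6,0,c); (6,3,c); (6,4,c); added nodes 8, 9, 10, 11, 12, 13, 14; added edges (11,0,c); (11,8,c); (11,10,c); (12,3,c); (12,8,c); (12,9,c); (13,4,c); (13,9,c); (13,10,c); (14,8,c); (14,9,c); (14,10,c); result: nodes: 0:vx, 1:vx, 2:vx, 3:vx, 4:vx, 5:vx, 7:tri, 8:vx, 9:vx, 10:vx, 11:tri, 12:tri, 13:tri, 14:tri edges: (7,0,c); (7,1,c); (7,5,c); (11,0,c); (11,8,c); (11,10,c); (12,3,c); (12,8,c); (12,9,c); (13,4,c); (13,9,c); (13,10,c); (14,8,c); (14,9,c); (14,10,c)
step 2: rule r1; match: 0->7, 1->0, 2->1, 3->5; deleted nodes 7; deleted edges (7,0,c); (7,1,c); (7,5,c); added nodes 15, 16, 17, 18, 19, 20, 21; added edges (18,0,c); (18,15,c); (18,17,c); (19,1,c); (19,15,c); (19,16,c); (20,5,c); (20,16,c); (20,17,c); (21,15,c); (21,16,c); (21,17,c); result: nodes: 0:vx, 1:vx, 2:vx, 3:vx, 4:vx, 5:vx, 8:vx, 9:vx, 10:vx, 11:tri, 12:tri, 13:tri, 14:tri, 15:vx, 16:vx, 17:vx, 18:tri, 19:tri, 20:tri, 21:tri edges: (11,0,c); (11,8,c); (11,10,c); (12,3,c); (12,8,c); (12,9,c); (13,4,c); (13,9,c); (13,10,c); (14,8,c); (14,9,c); (14,10,c); (18,0,c); (18,15,c); (18,17,c); (19,1,c); (19,15,c); (19,16,c); (20,5,c); (20,16,c); (20,17,c); (21,15,c); (21,16,c); (21,17,c)
final:
nodes: 0:vx, 1:vx, 2:vx, 3:vx, 4:vx, 5:vx, 8:vx, 9:vx, 10:vx, 11:tri, 12:tri, 13:tri, 14:tri, 15:vx, 16:vx, 17:vx, 18:tri, 19:tri, 20:tri, 21:tri
edges: (11,0,c); (11,8,c); (11,10,c); (12,3,c); (12,8,c); (12,9,c); (13,4,c); (13,9,c); (13,10,c); (14,8,c); (14,9,c); (14,10,c); (18,0,c); (18,15,c); (18,17,c); (19,1,c); (19,15,c); (19,16,c); (20,5,c); (20,16,c); (20,17,c); (21,15,c); (21,16,c); (21,17,c)
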